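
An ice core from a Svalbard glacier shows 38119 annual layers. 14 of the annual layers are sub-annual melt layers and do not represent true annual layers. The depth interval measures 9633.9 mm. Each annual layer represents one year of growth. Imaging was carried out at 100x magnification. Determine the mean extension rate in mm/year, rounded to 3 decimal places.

0.253 mm/year

Adjusted count: 38119 − 14 = 38105 annual layers.
9633.9 mm over 38105 years gives 9633.9 / 38105 ≈ 0.253 mm/year.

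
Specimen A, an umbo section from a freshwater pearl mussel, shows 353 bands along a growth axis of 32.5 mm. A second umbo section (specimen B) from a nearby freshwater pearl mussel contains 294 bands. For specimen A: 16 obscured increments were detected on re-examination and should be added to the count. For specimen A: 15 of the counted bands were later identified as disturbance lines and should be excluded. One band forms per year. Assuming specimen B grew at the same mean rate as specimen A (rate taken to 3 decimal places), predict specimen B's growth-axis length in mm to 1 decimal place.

27.0 mm

Specimen A: true band count = 353 − 15 + 16 = 354.
A: Extension rate ≈ 32.5 / 354 = 0.092 mm per year.
Length of B = 0.092 × 294 = 27.0 mm.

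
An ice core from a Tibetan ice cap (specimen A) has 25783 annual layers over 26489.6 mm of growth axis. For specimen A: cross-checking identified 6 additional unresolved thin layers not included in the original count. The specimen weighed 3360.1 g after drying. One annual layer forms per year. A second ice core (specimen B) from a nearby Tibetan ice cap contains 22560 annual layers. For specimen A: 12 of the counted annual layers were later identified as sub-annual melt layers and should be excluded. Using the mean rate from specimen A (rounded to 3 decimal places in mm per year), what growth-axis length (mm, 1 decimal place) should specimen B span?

Specimen A: correcting the raw count gives 25783 − 12 + 6 = 25777 true annual layers.
A: Mean rate = 26489.6 mm / 25777 years ≈ 1.028 mm per year.
For B, 1.028 mm/year × 22560 years = 23191.7 mm.

23191.7 mm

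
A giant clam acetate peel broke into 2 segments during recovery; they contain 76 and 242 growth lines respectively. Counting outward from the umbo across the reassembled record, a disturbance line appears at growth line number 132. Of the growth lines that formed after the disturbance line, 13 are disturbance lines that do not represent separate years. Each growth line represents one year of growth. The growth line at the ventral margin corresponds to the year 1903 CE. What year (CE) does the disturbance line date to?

Total growth lines = 76 + 242 = 318.
The disturbance line sits at growth line 132 from the umbo, so 318 − 132 = 186 growth lines formed after it.
Excluding 13 false growth lines: 186 − 13 = 173.
The growth line at the ventral margin is 1903 CE, so the disturbance line dates to 1903 − 173 = 1730 CE.

1730 CE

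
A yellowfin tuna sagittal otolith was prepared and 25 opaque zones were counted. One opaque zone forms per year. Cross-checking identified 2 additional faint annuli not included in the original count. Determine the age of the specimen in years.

27 yr

After corrections the count is 25 + 2 = 27 opaque zones.
One opaque zone per year makes the duration 27 years.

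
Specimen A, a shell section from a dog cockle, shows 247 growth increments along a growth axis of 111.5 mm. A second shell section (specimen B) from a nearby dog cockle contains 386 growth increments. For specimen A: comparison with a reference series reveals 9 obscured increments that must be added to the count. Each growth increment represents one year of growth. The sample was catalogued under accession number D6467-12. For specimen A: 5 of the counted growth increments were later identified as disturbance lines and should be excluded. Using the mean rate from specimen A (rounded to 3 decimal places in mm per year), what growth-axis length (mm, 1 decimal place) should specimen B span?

171.4 mm

Specimen A: after corrections the count is 247 − 5 + 9 = 251 growth increments.
A: Extension rate ≈ 111.5 / 251 = 0.444 mm per year.
Length of B = 0.444 × 386 = 171.4 mm.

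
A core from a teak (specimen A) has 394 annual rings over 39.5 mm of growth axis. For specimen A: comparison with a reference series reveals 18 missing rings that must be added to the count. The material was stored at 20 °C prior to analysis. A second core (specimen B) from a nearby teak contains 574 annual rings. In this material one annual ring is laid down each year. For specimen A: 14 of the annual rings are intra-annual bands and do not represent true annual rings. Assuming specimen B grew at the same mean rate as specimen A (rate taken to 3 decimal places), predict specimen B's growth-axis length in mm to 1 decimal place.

56.8 mm

Specimen A: adjusted count: 394 − 14 + 18 = 398 annual rings.
A: Mean rate = 39.5 mm / 398 years ≈ 0.099 mm/year.
B's length ≈ 0.099 × 574 = 56.8 mm.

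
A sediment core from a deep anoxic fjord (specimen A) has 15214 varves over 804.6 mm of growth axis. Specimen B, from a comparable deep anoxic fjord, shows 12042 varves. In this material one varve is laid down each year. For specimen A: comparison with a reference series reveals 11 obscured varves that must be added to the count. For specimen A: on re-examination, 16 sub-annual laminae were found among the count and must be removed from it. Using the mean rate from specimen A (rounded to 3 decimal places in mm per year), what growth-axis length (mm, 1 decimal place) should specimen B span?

638.2 mm

Specimen A: after corrections the count is 15214 − 16 + 11 = 15209 varves.
A: Mean rate = 804.6 mm / 15209 years ≈ 0.053 mm per year.
B's length ≈ 0.053 × 12042 = 638.2 mm.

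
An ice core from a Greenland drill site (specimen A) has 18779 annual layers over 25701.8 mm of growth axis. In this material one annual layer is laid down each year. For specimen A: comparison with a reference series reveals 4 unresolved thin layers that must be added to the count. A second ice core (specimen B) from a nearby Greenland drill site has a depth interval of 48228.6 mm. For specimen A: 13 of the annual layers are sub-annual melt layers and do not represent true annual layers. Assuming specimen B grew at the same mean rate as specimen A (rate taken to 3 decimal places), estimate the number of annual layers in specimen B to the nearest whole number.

Specimen A: adjusted count: 18779 − 13 + 4 = 18770 annual layers.
A: 25701.8 mm over 18770 years gives 25701.8 / 18770 ≈ 1.369 mm/year.
B spans 48228.6 / 1.369 = 35229.07 years ≈ 35229 annual layers.

35229 annual layers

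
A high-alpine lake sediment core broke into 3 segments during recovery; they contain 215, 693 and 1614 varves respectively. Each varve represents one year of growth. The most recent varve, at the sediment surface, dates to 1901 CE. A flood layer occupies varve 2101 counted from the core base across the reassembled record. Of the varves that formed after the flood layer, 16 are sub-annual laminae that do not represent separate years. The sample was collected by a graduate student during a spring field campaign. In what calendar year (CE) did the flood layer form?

Total varves = 215 + 693 + 1614 = 2522.
Between varve 2101 and the sediment surface there are 2522 − 2101 = 421 varves.
Excluding 16 false varves: 421 − 16 = 405.
1901 − 405 = 1496 CE.

1496 CE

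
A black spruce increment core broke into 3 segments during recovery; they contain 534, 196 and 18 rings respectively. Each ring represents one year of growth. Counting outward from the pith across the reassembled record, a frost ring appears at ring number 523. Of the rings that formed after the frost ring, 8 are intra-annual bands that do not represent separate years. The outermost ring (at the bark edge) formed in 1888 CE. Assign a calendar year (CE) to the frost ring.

1671 CE

Total rings = 534 + 196 + 18 = 748.
748 − 523 = 225 rings lie beyond the frost ring toward the bark edge.
Excluding 8 false rings: 225 − 8 = 217.
The ring at the bark edge is 1888 CE, so the frost ring dates to 1888 − 217 = 1671 CE.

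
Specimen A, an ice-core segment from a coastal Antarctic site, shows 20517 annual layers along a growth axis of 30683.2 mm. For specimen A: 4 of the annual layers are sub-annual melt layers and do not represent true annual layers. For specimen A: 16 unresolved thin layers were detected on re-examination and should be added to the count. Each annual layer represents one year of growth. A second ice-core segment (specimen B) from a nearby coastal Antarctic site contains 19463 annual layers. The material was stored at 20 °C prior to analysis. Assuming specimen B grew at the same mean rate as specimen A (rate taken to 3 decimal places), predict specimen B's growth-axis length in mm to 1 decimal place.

Specimen A: after corrections the count is 20517 − 4 + 16 = 20529 annual layers.
A: 30683.2 mm over 20529 years gives 30683.2 / 20529 ≈ 1.495 mm/yr.
Length of B = 1.495 × 19463 = 29097.2 mm.

29097.2 mm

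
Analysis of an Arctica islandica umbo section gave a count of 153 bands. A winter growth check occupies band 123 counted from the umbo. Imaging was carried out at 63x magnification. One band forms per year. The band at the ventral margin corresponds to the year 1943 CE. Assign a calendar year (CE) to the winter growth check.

153 − 123 = 30 bands lie beyond the winter growth check toward the ventral margin.
The band at the ventral margin is 1943 CE, so the winter growth check dates to 1943 − 30 = 1913 CE.

1913 CE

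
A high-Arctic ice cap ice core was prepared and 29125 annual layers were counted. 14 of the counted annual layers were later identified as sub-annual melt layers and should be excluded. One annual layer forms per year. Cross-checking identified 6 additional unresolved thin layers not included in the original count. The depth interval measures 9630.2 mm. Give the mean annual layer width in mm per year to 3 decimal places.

Correcting the raw count gives 29125 − 14 + 6 = 29117 true annual layers.
9630.2 mm over 29117 years gives 9630.2 / 29117 ≈ 0.331 mm per year.

0.331 mm per year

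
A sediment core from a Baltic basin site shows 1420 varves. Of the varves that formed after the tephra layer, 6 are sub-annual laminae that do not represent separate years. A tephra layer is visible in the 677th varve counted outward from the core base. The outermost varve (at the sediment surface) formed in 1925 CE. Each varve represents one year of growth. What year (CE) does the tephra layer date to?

1188 CE

Between varve 677 and the sediment surface there are 1420 − 677 = 743 varves.
Excluding 6 false varves: 743 − 6 = 737.
1925 − 737 = 1188 CE.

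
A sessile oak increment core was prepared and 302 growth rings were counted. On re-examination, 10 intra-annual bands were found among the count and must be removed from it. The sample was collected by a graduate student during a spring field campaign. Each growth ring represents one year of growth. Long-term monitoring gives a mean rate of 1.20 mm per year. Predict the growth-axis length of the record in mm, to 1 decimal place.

350.4 mm

Correcting the raw count gives 302 − 10 = 292 true growth rings.
292 years at 1.20 mm/year gives 1.20 × 292 = 350.4 mm.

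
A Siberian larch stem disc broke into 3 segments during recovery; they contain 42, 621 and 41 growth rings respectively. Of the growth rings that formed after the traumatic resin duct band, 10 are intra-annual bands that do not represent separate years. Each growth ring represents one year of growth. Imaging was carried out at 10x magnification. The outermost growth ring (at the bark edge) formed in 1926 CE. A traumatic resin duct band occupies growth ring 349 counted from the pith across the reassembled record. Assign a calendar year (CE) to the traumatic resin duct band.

1581 CE

Total growth rings = 42 + 621 + 41 = 704.
704 − 349 = 355 growth rings lie beyond the traumatic resin duct band toward the bark edge.
355 − 10 false = 345 true growth rings after the traumatic resin duct band.
1926 − 345 = 1581 CE.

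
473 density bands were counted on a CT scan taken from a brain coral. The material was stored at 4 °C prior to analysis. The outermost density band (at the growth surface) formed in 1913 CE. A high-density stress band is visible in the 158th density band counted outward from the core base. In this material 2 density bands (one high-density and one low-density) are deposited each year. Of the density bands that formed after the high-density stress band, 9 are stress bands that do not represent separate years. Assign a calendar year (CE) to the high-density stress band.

1760 CE

473 − 158 = 315 density bands lie beyond the high-density stress band toward the growth surface.
Excluding 9 false density bands: 315 − 9 = 306.
With 2 density bands per year, 306 / 2 = 153 years.
1913 − 153 = 1760 CE.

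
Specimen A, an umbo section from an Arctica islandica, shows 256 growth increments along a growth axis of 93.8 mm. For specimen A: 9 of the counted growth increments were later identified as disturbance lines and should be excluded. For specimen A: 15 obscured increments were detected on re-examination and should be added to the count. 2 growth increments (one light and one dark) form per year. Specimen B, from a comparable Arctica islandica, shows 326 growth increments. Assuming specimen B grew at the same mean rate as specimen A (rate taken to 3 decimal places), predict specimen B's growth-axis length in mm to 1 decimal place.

Specimen A: correcting the raw count gives 256 − 9 + 15 = 262 true growth increments.
Specimen A: with 2 growth increments per year, 262 / 2 = 131 years.
A: 93.8 mm over 131 years gives 93.8 / 131 ≈ 0.716 mm/yr.
Specimen B: 326 growth increments at 2 per year is 326 / 2 = 163 years. For B, 0.716 mm/year × 163 years = 116.7 mm.

116.7 mm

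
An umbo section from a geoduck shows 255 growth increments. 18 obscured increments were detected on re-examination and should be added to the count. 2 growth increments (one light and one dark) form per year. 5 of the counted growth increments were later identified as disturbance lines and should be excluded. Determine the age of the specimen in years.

Adjusted count: 255 − 5 + 18 = 268 growth increments.
Dividing by 2 growth increments per year: 268 / 2 = 134 years.

134 yr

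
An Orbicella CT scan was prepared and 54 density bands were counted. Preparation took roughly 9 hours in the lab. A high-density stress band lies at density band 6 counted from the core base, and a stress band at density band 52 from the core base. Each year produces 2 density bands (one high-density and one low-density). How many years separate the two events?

The two markers are separated by 52 − 6 = 46 density bands.
46 density bands at 2 per year is 46 / 2 = 23 years.

23 yr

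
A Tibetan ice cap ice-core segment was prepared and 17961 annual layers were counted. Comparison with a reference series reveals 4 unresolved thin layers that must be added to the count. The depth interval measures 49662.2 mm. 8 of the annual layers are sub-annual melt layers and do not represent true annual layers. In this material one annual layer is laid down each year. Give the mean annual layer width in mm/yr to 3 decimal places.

Adjusted count: 17961 − 8 + 4 = 17957 annual layers.
49662.2 mm over 17957 years gives 49662.2 / 17957 ≈ 2.766 mm/yr.

2.766 mm/yr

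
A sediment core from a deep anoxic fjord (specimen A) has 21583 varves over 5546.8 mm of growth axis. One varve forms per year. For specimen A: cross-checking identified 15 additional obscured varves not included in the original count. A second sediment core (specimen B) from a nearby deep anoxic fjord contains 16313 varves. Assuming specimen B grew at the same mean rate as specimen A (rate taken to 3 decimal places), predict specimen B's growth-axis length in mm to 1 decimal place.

4192.4 mm

Specimen A: true varve count = 21583 + 15 = 21598.
A: 5546.8 mm over 21598 years gives 5546.8 / 21598 ≈ 0.257 mm/year.
B's length ≈ 0.257 × 16313 = 4192.4 mm.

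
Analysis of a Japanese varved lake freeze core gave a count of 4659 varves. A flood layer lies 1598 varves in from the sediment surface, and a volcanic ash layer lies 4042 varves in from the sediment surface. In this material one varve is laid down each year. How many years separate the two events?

2444 years

4042 − 1598 = 2444 varves lie between the two events.
At one varve per year, 2444 years elapsed between them.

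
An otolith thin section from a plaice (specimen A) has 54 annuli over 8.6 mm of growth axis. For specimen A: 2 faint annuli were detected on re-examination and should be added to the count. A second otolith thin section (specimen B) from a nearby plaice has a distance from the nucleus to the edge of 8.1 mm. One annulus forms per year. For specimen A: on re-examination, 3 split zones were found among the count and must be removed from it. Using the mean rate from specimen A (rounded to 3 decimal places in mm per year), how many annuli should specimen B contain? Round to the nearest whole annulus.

Specimen A: after corrections the count is 54 − 3 + 2 = 53 annuli.
A: Extension rate ≈ 8.6 / 53 = 0.162 mm/yr.
Specimen B: 8.1 mm / 0.162 mm per year = 50.00 years ≈ 50 annuli.

50 annuli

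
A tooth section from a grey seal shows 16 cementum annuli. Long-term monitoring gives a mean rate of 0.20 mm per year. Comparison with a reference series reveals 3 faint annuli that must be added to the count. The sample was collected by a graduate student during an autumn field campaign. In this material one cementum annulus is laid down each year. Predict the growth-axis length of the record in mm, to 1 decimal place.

Adjusted count: 16 + 3 = 19 cementum annuli.
19 years at 0.20 mm/year gives 0.20 × 19 = 3.8 mm.

3.8 mm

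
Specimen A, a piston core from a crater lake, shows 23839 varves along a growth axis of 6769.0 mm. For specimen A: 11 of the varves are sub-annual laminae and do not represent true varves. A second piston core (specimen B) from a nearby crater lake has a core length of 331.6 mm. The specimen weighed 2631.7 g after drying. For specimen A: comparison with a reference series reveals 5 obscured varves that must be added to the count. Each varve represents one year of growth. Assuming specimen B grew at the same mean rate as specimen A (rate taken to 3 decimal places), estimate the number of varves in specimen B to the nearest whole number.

1168 varves

Specimen A: correcting the raw count gives 23839 − 11 + 5 = 23833 true varves.
A: Mean rate = 6769.0 mm / 23833 years ≈ 0.284 mm per year.
For B, 331.6 / 0.284 = 1167.61 years ≈ 1168 varves.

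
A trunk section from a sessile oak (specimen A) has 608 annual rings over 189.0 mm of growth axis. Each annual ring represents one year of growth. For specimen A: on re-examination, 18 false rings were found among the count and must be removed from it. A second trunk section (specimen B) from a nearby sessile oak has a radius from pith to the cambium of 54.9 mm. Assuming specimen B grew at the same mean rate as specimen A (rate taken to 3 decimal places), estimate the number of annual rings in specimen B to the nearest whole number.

172 annual rings

Specimen A: correcting the raw count gives 608 − 18 = 590 true annual rings.
A: Extension rate ≈ 189.0 / 590 = 0.320 mm/year.
For B, 54.9 / 0.320 = 171.56 years ≈ 172 annual rings.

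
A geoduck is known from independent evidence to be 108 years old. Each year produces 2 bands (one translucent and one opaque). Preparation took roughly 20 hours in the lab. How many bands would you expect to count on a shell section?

With 2 bands per year, 108 years would produce 108 × 2 = 216 bands.
So 216 bands should be present.

216 bands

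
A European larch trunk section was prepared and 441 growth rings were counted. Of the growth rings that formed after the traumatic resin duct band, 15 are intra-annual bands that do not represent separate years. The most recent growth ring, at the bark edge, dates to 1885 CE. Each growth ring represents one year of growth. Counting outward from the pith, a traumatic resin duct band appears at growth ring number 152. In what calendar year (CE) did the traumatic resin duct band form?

1611 CE

Between growth ring 152 and the bark edge there are 441 − 152 = 289 growth rings.
289 − 15 false = 274 true growth rings after the traumatic resin duct band.
The growth ring at the bark edge is 1885 CE, so the traumatic resin duct band dates to 1885 − 274 = 1611 CE.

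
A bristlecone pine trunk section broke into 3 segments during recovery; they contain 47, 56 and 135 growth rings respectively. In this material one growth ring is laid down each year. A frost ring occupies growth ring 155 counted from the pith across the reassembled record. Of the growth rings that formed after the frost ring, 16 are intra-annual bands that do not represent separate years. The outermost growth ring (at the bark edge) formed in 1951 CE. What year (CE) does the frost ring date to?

1884 CE

Total growth rings = 47 + 56 + 135 = 238.
The frost ring sits at growth ring 155 from the pith, so 238 − 155 = 83 growth rings formed after it.
83 − 16 false = 67 true growth rings after the frost ring.
Counting back 67 years from 1951 CE places the frost ring in 1951 − 67 = 1884 CE.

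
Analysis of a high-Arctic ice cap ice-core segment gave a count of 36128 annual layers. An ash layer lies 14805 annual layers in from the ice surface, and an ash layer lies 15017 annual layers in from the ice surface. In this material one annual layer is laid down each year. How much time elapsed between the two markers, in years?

212 years

Separation: 15017 − 14805 = 212 annual layers.
One annual layer per year makes the interval 212 years.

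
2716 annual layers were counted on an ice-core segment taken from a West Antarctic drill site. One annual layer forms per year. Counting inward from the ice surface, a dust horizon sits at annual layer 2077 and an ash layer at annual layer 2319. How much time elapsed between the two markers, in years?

The two markers are separated by 2319 − 2077 = 242 annual layers.
At one annual layer per year, 242 years elapsed between them.

242 yr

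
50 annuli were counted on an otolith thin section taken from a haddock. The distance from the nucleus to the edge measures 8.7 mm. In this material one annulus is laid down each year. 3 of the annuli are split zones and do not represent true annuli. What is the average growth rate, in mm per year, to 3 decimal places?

Adjusted count: 50 − 3 = 47 annuli.
Extension rate ≈ 8.7 / 47 = 0.185 mm per year.

0.185 mm per year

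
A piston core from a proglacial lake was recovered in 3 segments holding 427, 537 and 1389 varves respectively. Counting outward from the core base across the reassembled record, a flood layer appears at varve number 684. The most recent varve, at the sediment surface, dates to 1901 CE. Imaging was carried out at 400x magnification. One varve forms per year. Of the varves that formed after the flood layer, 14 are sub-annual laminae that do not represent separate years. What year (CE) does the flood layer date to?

246 CE

Total varves = 427 + 537 + 1389 = 2353.
2353 − 684 = 1669 varves lie beyond the flood layer toward the sediment surface.
Excluding 14 false varves: 1669 − 14 = 1655.
1901 − 1655 = 246 CE.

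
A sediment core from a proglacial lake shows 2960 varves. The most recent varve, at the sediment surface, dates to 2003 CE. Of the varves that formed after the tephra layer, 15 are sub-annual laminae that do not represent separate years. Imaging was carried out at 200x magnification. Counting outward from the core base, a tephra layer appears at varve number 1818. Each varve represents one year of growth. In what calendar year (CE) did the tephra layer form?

2960 − 1818 = 1142 varves lie beyond the tephra layer toward the sediment surface.
Removing the 15 false varves leaves 1142 − 15 = 1127 true varves beyond the tephra layer.
2003 − 1127 = 876 CE.

876 CE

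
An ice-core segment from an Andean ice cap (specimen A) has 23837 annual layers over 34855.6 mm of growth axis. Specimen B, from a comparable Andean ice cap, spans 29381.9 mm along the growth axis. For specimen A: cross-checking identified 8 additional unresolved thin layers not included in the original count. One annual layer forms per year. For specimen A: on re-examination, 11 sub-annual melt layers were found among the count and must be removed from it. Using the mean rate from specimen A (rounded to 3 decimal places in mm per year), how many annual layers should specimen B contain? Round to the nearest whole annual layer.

20097 annual layers

Specimen A: true annual layer count = 23837 − 11 + 8 = 23834.
A: Mean rate = 34855.6 mm / 23834 years ≈ 1.462 mm per year.
Specimen B: 29381.9 mm / 1.462 mm per year = 20097.06 years ≈ 20097 annual layers.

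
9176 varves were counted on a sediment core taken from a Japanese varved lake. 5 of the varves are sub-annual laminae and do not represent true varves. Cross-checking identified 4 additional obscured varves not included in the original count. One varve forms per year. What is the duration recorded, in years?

9175 years

Correcting the raw count gives 9176 − 5 + 4 = 9175 true varves.
At one varve per year, that is 9175 years.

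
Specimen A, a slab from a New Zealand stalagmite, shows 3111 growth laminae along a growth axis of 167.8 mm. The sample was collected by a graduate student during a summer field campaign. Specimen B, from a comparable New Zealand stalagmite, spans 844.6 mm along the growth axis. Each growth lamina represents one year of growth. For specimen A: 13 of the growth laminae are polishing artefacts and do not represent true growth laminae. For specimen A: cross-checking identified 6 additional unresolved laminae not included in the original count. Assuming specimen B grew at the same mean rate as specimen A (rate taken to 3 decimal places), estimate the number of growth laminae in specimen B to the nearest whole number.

15641 growth laminae

Specimen A: adjusted count: 3111 − 13 + 6 = 3104 growth laminae.
A: Extension rate ≈ 167.8 / 3104 = 0.054 mm per year.
Specimen B: 844.6 mm / 0.054 mm per year = 15640.74 years ≈ 15641 growth laminae.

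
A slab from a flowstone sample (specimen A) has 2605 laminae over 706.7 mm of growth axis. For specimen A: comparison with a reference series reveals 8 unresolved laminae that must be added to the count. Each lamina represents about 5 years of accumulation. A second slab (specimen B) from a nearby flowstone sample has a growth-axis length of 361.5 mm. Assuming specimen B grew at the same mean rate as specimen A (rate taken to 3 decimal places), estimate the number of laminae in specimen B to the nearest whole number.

Specimen A: adjusted count: 2605 + 8 = 2613 laminae.
Specimen A: multiplying by 5 years per lamina: 2613 × 5 = 13065 years.
A: Extension rate ≈ 706.7 / 13065 = 0.054 mm/yr.
Specimen B: 361.5 mm / 0.054 mm per year = 6694.44 years; at 5 years per lamina that is 6694.44 / 5 ≈ 1339 laminae.

1339 laminae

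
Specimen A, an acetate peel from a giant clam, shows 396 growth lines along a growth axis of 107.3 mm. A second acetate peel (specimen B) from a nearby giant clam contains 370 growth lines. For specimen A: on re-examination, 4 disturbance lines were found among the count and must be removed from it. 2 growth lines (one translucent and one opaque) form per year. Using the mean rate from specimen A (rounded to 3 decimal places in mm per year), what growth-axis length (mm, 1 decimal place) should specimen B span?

Specimen A: after corrections the count is 396 − 4 = 392 growth lines.
Specimen A: 392 growth lines at 2 per year is 392 / 2 = 196 years.
A: Extension rate ≈ 107.3 / 196 = 0.547 mm/yr.
Specimen B: dividing by 2 growth lines per year: 370 / 2 = 185 years. For B, 0.547 mm/year × 185 years = 101.2 mm.

101.2 mm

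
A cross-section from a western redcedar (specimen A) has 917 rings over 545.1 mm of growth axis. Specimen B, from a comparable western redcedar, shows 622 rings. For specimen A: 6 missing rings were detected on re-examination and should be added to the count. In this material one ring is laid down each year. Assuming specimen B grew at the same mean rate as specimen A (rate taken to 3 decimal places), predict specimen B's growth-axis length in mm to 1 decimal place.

367.6 mm

Specimen A: true ring count = 917 + 6 = 923.
A: Extension rate ≈ 545.1 / 923 = 0.591 mm/year.
B's length ≈ 0.591 × 622 = 367.6 mm.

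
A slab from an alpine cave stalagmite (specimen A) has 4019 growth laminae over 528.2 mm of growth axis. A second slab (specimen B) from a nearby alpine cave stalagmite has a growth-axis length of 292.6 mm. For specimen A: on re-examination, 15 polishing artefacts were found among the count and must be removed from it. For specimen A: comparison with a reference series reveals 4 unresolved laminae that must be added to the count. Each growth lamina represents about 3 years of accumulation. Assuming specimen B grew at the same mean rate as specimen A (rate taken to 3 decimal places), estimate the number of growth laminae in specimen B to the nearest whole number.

Specimen A: after corrections the count is 4019 − 15 + 4 = 4008 growth laminae.
Specimen A: 4008 growth laminae at 3 years each span 4008 × 3 = 12024 years.
A: 528.2 mm over 12024 years gives 528.2 / 12024 ≈ 0.044 mm/yr.
B spans 292.6 / 0.044 = 6650.00 years; at 3 years per growth lamina that is 6650.00 / 3 ≈ 2217 growth laminae.

2217 growth laminae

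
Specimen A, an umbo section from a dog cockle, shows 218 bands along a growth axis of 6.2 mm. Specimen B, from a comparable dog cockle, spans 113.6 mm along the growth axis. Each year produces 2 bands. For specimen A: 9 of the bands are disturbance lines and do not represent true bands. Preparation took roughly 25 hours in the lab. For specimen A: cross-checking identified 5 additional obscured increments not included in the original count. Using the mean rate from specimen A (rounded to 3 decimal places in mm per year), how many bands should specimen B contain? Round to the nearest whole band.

Specimen A: after corrections the count is 218 − 9 + 5 = 214 bands.
Specimen A: 214 bands at 2 per year is 214 / 2 = 107 years.
A: Extension rate ≈ 6.2 / 107 = 0.058 mm per year.
B spans 113.6 / 0.058 = 1958.62 years; at 2 bands per year that is 1958.62 × 2 ≈ 3917 bands.

3917 bands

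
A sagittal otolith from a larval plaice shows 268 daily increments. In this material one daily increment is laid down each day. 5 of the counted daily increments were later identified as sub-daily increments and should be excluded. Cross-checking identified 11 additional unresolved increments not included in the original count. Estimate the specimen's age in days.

274 days

True daily increment count = 268 − 5 + 11 = 274.
With a one-to-one daily increment periodicity this is 274 days.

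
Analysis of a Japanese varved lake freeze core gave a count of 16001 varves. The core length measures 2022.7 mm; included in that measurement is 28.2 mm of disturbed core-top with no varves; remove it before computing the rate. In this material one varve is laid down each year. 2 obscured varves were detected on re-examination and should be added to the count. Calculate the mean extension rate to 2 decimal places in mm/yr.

0.12 mm/yr

True varve count = 16001 + 2 = 16003.
The growth record spans 2022.7 − 28.2 = 1994.5 mm.
Extension rate ≈ 1994.5 / 16003 = 0.12 mm/yr.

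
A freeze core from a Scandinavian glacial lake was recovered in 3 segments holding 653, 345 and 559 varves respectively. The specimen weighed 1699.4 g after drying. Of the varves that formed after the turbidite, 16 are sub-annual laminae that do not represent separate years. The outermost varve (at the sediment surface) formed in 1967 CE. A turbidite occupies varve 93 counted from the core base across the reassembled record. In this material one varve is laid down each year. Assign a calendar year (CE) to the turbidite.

Total varves = 653 + 345 + 559 = 1557.
1557 − 93 = 1464 varves lie beyond the turbidite toward the sediment surface.
Removing the 16 false varves leaves 1464 − 16 = 1448 true varves beyond the turbidite.
The varve at the sediment surface is 1967 CE, so the turbidite dates to 1967 − 1448 = 519 CE.

519 CE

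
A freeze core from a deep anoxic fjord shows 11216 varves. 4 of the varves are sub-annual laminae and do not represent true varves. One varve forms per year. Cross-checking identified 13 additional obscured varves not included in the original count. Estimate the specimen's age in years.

11225 years

True varve count = 11216 − 4 + 13 = 11225.
At one varve per year, that is 11225 years.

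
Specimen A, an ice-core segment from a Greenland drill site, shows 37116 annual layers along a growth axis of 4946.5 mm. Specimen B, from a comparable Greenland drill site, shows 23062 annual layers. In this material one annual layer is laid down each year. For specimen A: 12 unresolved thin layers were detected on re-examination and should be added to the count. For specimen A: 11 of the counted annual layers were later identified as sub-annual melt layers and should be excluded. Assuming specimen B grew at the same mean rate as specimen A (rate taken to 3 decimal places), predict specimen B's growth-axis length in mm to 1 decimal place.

3067.2 mm

Specimen A: true annual layer count = 37116 − 11 + 12 = 37117.
A: 4946.5 mm over 37117 years gives 4946.5 / 37117 ≈ 0.133 mm per year.
Length of B = 0.133 × 23062 = 3067.2 mm.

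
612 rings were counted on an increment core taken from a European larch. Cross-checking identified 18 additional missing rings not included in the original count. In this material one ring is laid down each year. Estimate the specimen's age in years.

True ring count = 612 + 18 = 630.
With a one-to-one ring periodicity this is 630 years.

630 years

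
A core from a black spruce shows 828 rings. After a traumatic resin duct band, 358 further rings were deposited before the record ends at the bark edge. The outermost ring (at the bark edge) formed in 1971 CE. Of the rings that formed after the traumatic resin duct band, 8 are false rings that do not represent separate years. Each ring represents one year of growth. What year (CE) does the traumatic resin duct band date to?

There are 358 rings younger than the traumatic resin duct band.
Excluding 8 false rings: 358 − 8 = 350.
The ring at the bark edge is 1971 CE, so the traumatic resin duct band dates to 1971 − 350 = 1621 CE.

1621 CE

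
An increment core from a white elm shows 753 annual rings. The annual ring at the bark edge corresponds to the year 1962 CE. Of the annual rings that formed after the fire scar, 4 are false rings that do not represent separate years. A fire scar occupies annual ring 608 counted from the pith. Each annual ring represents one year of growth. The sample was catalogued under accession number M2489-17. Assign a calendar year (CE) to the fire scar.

1821 CE

Between annual ring 608 and the bark edge there are 753 − 608 = 145 annual rings.
145 − 4 false = 141 true annual rings after the fire scar.
The annual ring at the bark edge is 1962 CE, so the fire scar dates to 1962 − 141 = 1821 CE.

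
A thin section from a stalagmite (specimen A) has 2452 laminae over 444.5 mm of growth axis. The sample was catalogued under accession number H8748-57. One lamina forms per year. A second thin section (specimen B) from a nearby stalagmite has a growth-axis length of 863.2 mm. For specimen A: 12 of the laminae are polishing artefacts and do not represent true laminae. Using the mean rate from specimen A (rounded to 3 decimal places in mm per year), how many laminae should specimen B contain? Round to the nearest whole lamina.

4743 laminae

Specimen A: correcting the raw count gives 2452 − 12 = 2440 true laminae.
A: 444.5 mm over 2440 years gives 444.5 / 2440 ≈ 0.182 mm/yr.
B spans 863.2 / 0.182 = 4742.86 years ≈ 4743 laminae.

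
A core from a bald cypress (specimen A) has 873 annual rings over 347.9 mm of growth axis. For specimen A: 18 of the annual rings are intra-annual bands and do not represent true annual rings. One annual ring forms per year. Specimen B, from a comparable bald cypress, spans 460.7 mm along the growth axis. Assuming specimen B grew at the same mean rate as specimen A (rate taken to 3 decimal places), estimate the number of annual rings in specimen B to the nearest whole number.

Specimen A: true annual ring count = 873 − 18 = 855.
A: 347.9 mm over 855 years gives 347.9 / 855 ≈ 0.407 mm/yr.
B spans 460.7 / 0.407 = 1131.94 years ≈ 1132 annual rings.

1132 annual rings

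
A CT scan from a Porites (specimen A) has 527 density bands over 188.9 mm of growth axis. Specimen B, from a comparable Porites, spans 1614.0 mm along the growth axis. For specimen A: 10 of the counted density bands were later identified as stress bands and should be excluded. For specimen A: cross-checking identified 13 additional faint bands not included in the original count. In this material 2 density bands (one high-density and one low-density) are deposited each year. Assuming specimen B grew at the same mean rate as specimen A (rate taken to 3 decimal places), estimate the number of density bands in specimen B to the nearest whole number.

Specimen A: adjusted count: 527 − 10 + 13 = 530 density bands.
Specimen A: 530 density bands at 2 per year is 530 / 2 = 265 years.
A: 188.9 mm over 265 years gives 188.9 / 265 ≈ 0.713 mm/yr.
Specimen B: 1614.0 mm / 0.713 mm per year = 2263.67 years; at 2 density bands per year that is 2263.67 × 2 ≈ 4527 density bands.

4527 density bands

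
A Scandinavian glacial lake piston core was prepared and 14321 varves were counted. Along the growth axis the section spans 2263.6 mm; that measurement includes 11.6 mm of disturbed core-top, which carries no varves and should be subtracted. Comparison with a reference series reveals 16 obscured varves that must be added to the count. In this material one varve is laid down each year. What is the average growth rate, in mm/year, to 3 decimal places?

True varve count = 14321 + 16 = 14337.
The growth record spans 2263.6 − 11.6 = 2252.0 mm.
Extension rate ≈ 2252.0 / 14337 = 0.157 mm/year.

0.157 mm/year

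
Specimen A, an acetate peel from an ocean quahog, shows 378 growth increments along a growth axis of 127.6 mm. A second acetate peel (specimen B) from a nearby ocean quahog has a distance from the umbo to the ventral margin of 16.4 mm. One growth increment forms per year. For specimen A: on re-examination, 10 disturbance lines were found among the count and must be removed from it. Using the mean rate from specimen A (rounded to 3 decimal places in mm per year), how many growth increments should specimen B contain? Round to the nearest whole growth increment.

Specimen A: after corrections the count is 378 − 10 = 368 growth increments.
A: Extension rate ≈ 127.6 / 368 = 0.347 mm/year.
Specimen B: 16.4 mm / 0.347 mm per year = 47.26 years ≈ 47 growth increments.

47 growth increments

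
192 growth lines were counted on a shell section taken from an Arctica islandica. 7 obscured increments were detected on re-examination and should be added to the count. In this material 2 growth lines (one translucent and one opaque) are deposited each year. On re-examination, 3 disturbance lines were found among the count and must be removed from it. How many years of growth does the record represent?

98 years

Adjusted count: 192 − 3 + 7 = 196 growth lines.
196 growth lines at 2 per year is 196 / 2 = 98 years.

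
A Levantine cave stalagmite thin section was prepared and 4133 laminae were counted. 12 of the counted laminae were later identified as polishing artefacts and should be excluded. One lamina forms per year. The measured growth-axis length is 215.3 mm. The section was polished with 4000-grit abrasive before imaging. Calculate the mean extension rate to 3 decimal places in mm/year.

0.052 mm/year

Adjusted count: 4133 − 12 = 4121 laminae.
Mean rate = 215.3 mm / 4121 years ≈ 0.052 mm/year.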